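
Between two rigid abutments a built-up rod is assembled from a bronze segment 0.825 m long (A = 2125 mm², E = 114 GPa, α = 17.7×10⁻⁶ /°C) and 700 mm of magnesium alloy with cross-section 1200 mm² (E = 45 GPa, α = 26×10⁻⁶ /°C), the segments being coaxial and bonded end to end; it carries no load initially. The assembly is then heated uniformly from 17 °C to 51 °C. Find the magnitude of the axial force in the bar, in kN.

If the supports were absent, the total length change would be Σ αᵢΔT Lᵢ = 17.7×10⁻⁶×34×825 + 26×10⁻⁶×34×700 = 1.115 mm.
The rigid supports impose zero overall length change; the single axial force P common to all segments must satisfy P Σ Lᵢ/(AᵢEᵢ) = δ_free.
The series flexibility is Σ Lᵢ/(AᵢEᵢ) = 825/(2125×114×10³) + 700/(1200×45×10³) = 1.637×10⁻⁵ mm/N.
So P = 1.115 / 1.637×10⁻⁵ = 68.14 kN, compressive.

P ≈ 68.1 kN (compressive)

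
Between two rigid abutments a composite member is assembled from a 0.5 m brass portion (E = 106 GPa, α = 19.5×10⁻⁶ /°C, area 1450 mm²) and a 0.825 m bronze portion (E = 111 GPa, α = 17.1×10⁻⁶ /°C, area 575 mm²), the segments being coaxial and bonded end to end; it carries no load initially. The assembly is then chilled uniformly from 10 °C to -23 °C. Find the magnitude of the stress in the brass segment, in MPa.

σ ≈ 33.6 MPa (tensile)

With the walls removed the bar would change length by δ_free = Σ αᵢΔT Lᵢ = 19.5×10⁻⁶×33×500 + 17.1×10⁻⁶×33×825 = 0.7873 mm.
The rigid supports impose zero overall length change; the single axial force P common to all segments must satisfy P Σ Lᵢ/(AᵢEᵢ) = δ_free.
Σ Lᵢ/(AᵢEᵢ) = 500/(1450×106×10³) + 825/(575×111×10³) = 1.618×10⁻⁵ mm/N.
So P = 0.7873 / 1.618×10⁻⁵ = 48.66 kN, tensile.
σ_{brass} = P / A = 48660 / 1450 = 33.56 MPa.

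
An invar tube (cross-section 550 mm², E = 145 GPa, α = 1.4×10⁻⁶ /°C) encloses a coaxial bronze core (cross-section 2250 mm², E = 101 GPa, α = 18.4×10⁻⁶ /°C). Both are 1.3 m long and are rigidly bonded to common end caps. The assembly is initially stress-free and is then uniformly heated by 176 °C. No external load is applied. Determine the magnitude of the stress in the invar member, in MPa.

The bronze has the larger α, so on heating it would change length more than the invar if both were free. The rigid plates force a common final length, so the bronze is put into compression and the invar into tension, with equal and opposite forces P (no external load).
Equating the net (thermal + elastic) strains gives |α₁ − α₂|·ΔT = P·[1/(A₁E₁) + 1/(A₂E₂)].
|α₁ − α₂|·ΔT = 17×10⁻⁶ × 176 = 0.002992.
1/(A₁E₁) + 1/(A₂E₂) = 1/(550×145×10³) + 1/(2250×101×10³) = 1.694×10⁻⁸ N⁻¹.
So P = 0.002992 / 1.694×10⁻⁸ = 176.6 kN.
σ_{invar} = P/A₁ = 176600/550 = 321.1 MPa, tensile.

σ ≈ 321 MPa (tensile)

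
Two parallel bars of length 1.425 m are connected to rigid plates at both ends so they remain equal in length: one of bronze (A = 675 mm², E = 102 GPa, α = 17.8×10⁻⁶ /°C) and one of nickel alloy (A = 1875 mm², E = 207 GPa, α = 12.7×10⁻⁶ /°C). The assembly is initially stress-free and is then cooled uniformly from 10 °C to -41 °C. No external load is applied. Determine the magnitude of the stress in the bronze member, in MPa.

σ ≈ 22.5 MPa (tensile)

Both members must finish at the same length. With the larger α, the bronze tends to over-contract; the plates restrain it, putting the bronze in tension and the nickel alloy in compression. With no external load the two internal forces are equal and opposite, magnitude P.
Compatibility of the two members (thermal + elastic change equal): (α₁ − α₂)ΔT = P·[1/(A₁E₁) + 1/(A₂E₂)].
|α₁ − α₂|·ΔT = 5.1×10⁻⁶ × 51 = 0.0002601.
1/(A₁E₁) + 1/(A₂E₂) = 1/(675×102×10³) + 1/(1875×207×10³) = 1.71×10⁻⁸ N⁻¹.
P = 0.0002601 / 1.71×10⁻⁸ = 15210 N = 15.21 kN.
σ_{bronze} = P/A₁ = 15210/675 = 22.53 MPa, tensile.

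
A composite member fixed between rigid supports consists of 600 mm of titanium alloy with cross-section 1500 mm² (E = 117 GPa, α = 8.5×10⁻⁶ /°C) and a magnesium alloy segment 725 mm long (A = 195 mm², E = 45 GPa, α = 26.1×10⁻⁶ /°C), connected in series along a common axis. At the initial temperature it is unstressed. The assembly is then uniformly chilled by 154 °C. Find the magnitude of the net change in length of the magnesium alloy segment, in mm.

If the supports were absent, the total length change would be Σ αᵢΔT Lᵢ = 8.5×10⁻⁶×154×600 + 26.1×10⁻⁶×154×725 = 3.699 mm.
The rigid supports impose zero overall length change; the single axial force P common to all segments must satisfy P Σ Lᵢ/(AᵢEᵢ) = δ_free.
The series flexibility is Σ Lᵢ/(AᵢEᵢ) = 600/(1500×117×10³) + 725/(195×45×10³) = 8.604×10⁻⁵ mm/N.
Hence P = δ_free / Σ(L/AE) = 3.699/8.604×10⁻⁵ = 43 kN (tensile).
For the magnesium alloy segment, free thermal change = 26.1×10⁻⁶×154×725 = 2.914 mm and elastic change from P = 43000×725/(195×45×10³) = 3.552 mm; these oppose, so the net change is 0.638 mm (segment lengthens).

|ΔL| ≈ 0.638 mm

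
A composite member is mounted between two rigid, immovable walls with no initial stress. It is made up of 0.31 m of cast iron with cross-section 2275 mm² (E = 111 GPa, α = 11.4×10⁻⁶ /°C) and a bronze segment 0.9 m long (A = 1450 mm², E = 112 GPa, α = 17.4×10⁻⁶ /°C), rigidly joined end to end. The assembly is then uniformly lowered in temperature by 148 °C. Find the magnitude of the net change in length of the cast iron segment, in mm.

If the supports were absent, the total length change would be Σ αᵢΔT Lᵢ = 11.4×10⁻⁶×148×310 + 17.4×10⁻⁶×148×900 = 2.841 mm.
The rigid supports impose zero overall length change; the single axial force P common to all segments must satisfy P Σ Lᵢ/(AᵢEᵢ) = δ_free.
The series flexibility is Σ Lᵢ/(AᵢEᵢ) = 310/(2275×111×10³) + 900/(1450×112×10³) = 6.769×10⁻⁶ mm/N.
Hence P = δ_free / Σ(L/AE) = 2.841/6.769×10⁻⁶ = 419.6 kN (tensile).
For the cast iron segment, free thermal change = 11.4×10⁻⁶×148×310 = 0.523 mm and elastic change from P = 419600×310/(2275×111×10³) = 0.5151 mm; these oppose, so the net change is 0.00789 mm (segment shortens).

|ΔL| ≈ 0.00789 mm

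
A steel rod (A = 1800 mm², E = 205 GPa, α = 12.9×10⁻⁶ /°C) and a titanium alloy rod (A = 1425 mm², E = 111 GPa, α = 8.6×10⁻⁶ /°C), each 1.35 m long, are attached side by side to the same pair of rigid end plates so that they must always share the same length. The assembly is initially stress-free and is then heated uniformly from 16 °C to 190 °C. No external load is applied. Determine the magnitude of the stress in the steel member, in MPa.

σ ≈ 46 MPa (compressive)

The steel has the larger α, so on heating it would change length more than the titanium alloy if both were free. The rigid plates force a common final length, so the steel is put into compression and the titanium alloy into tension, with equal and opposite forces P (no external load).
Equating the net (thermal + elastic) strains gives |α₁ − α₂|·ΔT = P·[1/(A₁E₁) + 1/(A₂E₂)].
|α₁ − α₂|·ΔT = 4.3×10⁻⁶ × 174 = 0.0007482.
1/(A₁E₁) + 1/(A₂E₂) = 1/(1800×205×10³) + 1/(1425×111×10³) = 9.032×10⁻⁹ N⁻¹.
So P = 0.0007482 / 9.032×10⁻⁹ = 82.84 kN.
σ_{steel} = P/A₁ = 82840/1800 = 46.02 MPa, compressive.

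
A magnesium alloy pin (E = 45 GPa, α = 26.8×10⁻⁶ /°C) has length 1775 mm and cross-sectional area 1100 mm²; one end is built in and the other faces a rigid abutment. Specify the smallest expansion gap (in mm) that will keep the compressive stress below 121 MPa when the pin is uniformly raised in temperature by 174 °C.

g ≈ 3.5 mm

Free expansion if unrestrained: δ_free = αΔT L = 26.8×10⁻⁶ × 174 × 1775 = 8.277 mm.
At the allowable stress the elastic shortening the wall may impose is σL/E = 121 × 1775 / (45×10³) = 4.773 mm.
So the gap has to take up the difference, g_min = δ_free − σL/E = 8.277 − 4.773 = 3.504 mm.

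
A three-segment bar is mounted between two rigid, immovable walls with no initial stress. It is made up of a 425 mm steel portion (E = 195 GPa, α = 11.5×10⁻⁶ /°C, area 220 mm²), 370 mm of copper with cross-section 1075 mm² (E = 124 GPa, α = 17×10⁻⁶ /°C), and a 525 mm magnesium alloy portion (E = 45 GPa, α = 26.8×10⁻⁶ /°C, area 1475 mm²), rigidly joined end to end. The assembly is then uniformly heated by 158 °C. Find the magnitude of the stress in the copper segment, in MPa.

With the walls removed the bar would change length by δ_free = Σ αᵢΔT Lᵢ = 11.5×10⁻⁶×158×425 + 17×10⁻⁶×158×370 + 26.8×10⁻⁶×158×525 = 3.989 mm.
The rigid supports impose zero overall length change; the single axial force P common to all segments must satisfy P Σ Lᵢ/(AᵢEᵢ) = δ_free.
Σ Lᵢ/(AᵢEᵢ) = 425/(220×195×10³) + 370/(1075×124×10³) + 525/(1475×45×10³) = 2.059×10⁻⁵ mm/N.
Hence P = δ_free / Σ(L/AE) = 3.989/2.059×10⁻⁵ = 193.7 kN (compressive).
σ_{copper} = P / A = 193700 / 1075 = 180.2 MPa.

σ ≈ 180 MPa (compressive)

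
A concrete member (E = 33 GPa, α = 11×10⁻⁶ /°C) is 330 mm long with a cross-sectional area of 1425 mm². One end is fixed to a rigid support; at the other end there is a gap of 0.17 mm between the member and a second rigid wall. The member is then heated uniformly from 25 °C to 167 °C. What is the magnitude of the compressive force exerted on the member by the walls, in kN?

P ≈ 49.2 kN

If the wall were absent the member would grow by αΔT L = 11×10⁻⁶ × 142 × 330 = 0.5155 mm.
This exceeds the 0.17 mm gap, so the wall pushes back. The portion of expansion that must be recovered elastically is δ_free − gap = 0.5155 − 0.17 = 0.3455 mm.
So σ = E(δ_free − g)/L = 33×10³ × 0.3455/330 = 34.55 MPa.
Force on the wall = σA = 34.55 × 1425 mm² = 49.23 kN.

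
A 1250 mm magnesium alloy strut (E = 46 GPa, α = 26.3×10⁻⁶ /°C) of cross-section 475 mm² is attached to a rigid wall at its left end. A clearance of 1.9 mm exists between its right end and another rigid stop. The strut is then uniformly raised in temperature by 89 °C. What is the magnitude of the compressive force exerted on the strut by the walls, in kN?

P ≈ 17.9 kN

If the wall were absent the strut would grow by αΔT L = 26.3×10⁻⁶ × 89 × 1250 = 2.926 mm.
The gap closes (δ_free > 1.9 mm) and the wall then resists a further 2.926 − 1.9 = 1.026 mm of expansion.
Compatibility: PL/(AE) = 1.026 mm, so σ = P/A = E × (1.026/1250) = 37.75 MPa.
Force on the wall = σA = 37.75 × 475 mm² = 17.93 kN.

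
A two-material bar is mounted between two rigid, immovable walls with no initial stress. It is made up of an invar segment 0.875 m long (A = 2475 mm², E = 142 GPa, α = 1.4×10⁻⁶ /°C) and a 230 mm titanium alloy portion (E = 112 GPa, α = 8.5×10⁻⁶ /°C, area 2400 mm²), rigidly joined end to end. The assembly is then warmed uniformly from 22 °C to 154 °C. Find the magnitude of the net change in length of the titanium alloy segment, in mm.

|ΔL| ≈ 0.151 mm

With the walls removed the bar would change length by δ_free = Σ αᵢΔT Lᵢ = 1.4×10⁻⁶×132×875 + 8.5×10⁻⁶×132×230 = 0.4198 mm.
The walls prevent any net length change, so an axial force P (same in every segment) develops. Compatibility: P · Σ Lᵢ/(AᵢEᵢ) = δ_free.
The series flexibility is Σ Lᵢ/(AᵢEᵢ) = 875/(2475×142×10³) + 230/(2400×112×10³) = 3.345×10⁻⁶ mm/N.
P = 0.4198 / 3.345×10⁻⁶ = 125500 N = 125.5 kN, compressive.
For the titanium alloy segment, free thermal change = 8.5×10⁻⁶×132×230 = 0.2581 mm and elastic change from P = 125500×230/(2400×112×10³) = 0.1074 mm; these oppose, so the net change is 0.151 mm (segment lengthens).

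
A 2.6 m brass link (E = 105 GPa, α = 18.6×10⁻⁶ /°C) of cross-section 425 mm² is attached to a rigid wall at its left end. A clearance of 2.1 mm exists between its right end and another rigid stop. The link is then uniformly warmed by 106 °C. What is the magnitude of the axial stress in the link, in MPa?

Unrestrained expansion: δ_free = αΔT L = 18.6×10⁻⁶ × 106 × 2600 = 5.126 mm.
After closing the 2.1 mm clearance, 5.126 − 2.1 = 3.026 mm of expansion remains to be suppressed by the wall.
So σ = E(δ_free − g)/L = 105×10³ × 3.026/2600 = 122.2 MPa.

σ ≈ 122 MPa (compressive)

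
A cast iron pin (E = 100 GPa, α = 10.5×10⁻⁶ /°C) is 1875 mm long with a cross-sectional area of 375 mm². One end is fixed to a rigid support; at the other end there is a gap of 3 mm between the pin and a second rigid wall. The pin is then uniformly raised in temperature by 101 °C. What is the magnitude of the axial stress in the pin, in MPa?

Free thermal elongation = αΔT L = 10.5×10⁻⁶ × 101 × 1875 = 1.988 mm.
This is smaller than the 3 mm clearance, so the pin expands freely without reaching the stop — the stress is zero.

σ ≈ 0 MPa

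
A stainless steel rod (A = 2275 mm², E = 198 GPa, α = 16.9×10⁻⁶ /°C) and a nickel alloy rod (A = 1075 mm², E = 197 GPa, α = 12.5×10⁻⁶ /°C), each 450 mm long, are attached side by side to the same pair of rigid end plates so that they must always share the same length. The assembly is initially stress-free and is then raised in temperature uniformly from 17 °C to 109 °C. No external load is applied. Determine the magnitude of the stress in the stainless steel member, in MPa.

σ ≈ 25.6 MPa (compressive)

Both members must finish at the same length. With the larger α, the stainless steel tends to over-expand; the plates restrain it, putting the stainless steel in compression and the nickel alloy in tension. With no external load the two internal forces are equal and opposite, magnitude P.
Equating the net (thermal + elastic) strains gives |α₁ − α₂|·ΔT = P·[1/(A₁E₁) + 1/(A₂E₂)].
|α₁ − α₂|·ΔT = 4.4×10⁻⁶ × 92 = 0.0004048.
1/(A₁E₁) + 1/(A₂E₂) = 1/(2275×198×10³) + 1/(1075×197×10³) = 6.942×10⁻⁹ N⁻¹.
P = 0.0004048 / 6.942×10⁻⁹ = 58310 N = 58.31 kN.
σ_{stainless steel} = P/A₁ = 58310/2275 = 25.63 MPa, compressive.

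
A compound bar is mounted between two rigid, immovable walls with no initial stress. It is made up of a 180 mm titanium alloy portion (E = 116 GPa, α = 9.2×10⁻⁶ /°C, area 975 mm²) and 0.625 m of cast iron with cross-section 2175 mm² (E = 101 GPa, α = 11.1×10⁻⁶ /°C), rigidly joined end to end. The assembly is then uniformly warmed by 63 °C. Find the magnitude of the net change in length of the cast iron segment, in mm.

Free thermal expansion of the whole bar: Σ αᵢΔT Lᵢ = 9.2×10⁻⁶×63×180 + 11.1×10⁻⁶×63×625 = 0.5414 mm.
The walls prevent any net length change, so an axial force P (same in every segment) develops. Compatibility: P · Σ Lᵢ/(AᵢEᵢ) = δ_free.
The series flexibility is Σ Lᵢ/(AᵢEᵢ) = 180/(975×116×10³) + 625/(2175×101×10³) = 4.437×10⁻⁶ mm/N.
Hence P = δ_free / Σ(L/AE) = 0.5414/4.437×10⁻⁶ = 122 kN (compressive).
For the cast iron segment, free thermal change = 11.1×10⁻⁶×63×625 = 0.4371 mm and elastic change from P = 122000×625/(2175×101×10³) = 0.3472 mm; these oppose, so the net change is 0.0899 mm (segment lengthens).

|ΔL| ≈ 0.0899 mm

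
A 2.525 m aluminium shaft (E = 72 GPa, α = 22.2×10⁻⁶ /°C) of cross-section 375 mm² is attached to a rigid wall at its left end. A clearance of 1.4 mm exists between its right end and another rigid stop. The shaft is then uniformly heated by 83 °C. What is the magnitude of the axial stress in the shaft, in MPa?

If the wall were absent the shaft would grow by αΔT L = 22.2×10⁻⁶ × 83 × 2525 = 4.653 mm.
After closing the 1.4 mm clearance, 4.653 − 1.4 = 3.253 mm of expansion remains to be suppressed by the wall.
Compatibility: PL/(AE) = 3.253 mm, so σ = P/A = E × (3.253/2525) = 92.75 MPa.

σ ≈ 92.7 MPa (compressive)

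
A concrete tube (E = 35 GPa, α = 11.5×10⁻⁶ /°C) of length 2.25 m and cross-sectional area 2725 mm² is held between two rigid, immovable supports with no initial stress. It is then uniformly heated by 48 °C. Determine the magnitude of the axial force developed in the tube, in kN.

Full restraint means ε = 0, so the stress is σ = EαΔT = 35×10³ × 11.5×10⁻⁶ × 48 = 19.32 MPa.
P = AEαΔT = 2725 × 35×10³ × 11.5×10⁻⁶ × 48 = 52.65 kN (compressive).

P ≈ 52.6 kN (compressive)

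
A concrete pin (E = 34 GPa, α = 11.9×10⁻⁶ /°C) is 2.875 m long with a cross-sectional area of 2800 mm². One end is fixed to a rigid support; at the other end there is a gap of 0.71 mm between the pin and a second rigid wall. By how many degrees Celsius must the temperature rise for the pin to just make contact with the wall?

Contact occurs when the free expansion equals the gap: αΔT L = 0.71 mm.
So ΔT = g/(αL) = 0.71/(11.9×10⁻⁶ × 2875) = 20.75 °C.

ΔT ≈ 20.8 °C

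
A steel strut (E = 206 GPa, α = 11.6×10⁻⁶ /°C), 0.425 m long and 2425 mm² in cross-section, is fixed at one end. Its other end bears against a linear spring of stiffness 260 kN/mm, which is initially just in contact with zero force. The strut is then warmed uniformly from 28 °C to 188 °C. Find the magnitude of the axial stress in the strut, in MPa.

σ ≈ 69.3 MPa (compressive)

Free thermal expansion: δ_free = αΔT L = 11.6×10⁻⁶ × 160 × 425 = 0.7888 mm.
Let P be the compressive force at the spring. The strut shortens elastically by PL/(AE) and the spring compresses by P/k; together these equal δ_free.
So P = δ_free / [L/(AE) + 1/k] = 0.7888 / [ 425/(2425×206×10³) + 1/(260×10³) ].
P = 0.7888 / 4.697×10⁻⁶ = 167900 N.
σ = P/A = 167900/2425 = 69.25 MPa.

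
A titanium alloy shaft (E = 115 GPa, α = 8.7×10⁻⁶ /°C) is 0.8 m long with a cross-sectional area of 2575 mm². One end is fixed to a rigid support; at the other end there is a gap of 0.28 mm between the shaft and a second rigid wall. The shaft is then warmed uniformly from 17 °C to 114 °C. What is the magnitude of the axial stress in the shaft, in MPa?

σ ≈ 56.8 MPa (compressive)

If the wall were absent the shaft would grow by αΔT L = 8.7×10⁻⁶ × 97 × 800 = 0.6751 mm.
After closing the 0.28 mm clearance, 0.6751 − 0.28 = 0.3951 mm of expansion remains to be suppressed by the wall.
Compatibility: PL/(AE) = 0.3951 mm, so σ = P/A = E × (0.3951/800) = 56.8 MPa.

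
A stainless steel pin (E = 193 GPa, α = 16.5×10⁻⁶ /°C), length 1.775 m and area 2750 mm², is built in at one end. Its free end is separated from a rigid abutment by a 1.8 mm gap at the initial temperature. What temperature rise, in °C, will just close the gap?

The gap closes when αΔT L = 1.8 mm, since the pin is still unstressed at that instant.
So ΔT = g/(αL) = 1.8/(16.5×10⁻⁶ × 1775) = 61.46 °C.

ΔT ≈ 61.5 °C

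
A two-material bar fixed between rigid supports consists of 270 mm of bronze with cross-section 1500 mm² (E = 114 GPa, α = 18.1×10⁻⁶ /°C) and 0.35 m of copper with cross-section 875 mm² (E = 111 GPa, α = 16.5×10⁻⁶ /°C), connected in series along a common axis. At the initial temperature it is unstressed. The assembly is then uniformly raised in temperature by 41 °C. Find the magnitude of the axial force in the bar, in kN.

P ≈ 84.3 kN (compressive)

With the walls removed the bar would change length by δ_free = Σ αᵢΔT Lᵢ = 18.1×10⁻⁶×41×270 + 16.5×10⁻⁶×41×350 = 0.4371 mm.
The walls prevent any net length change, so an axial force P (same in every segment) develops. Compatibility: P · Σ Lᵢ/(AᵢEᵢ) = δ_free.
Σ Lᵢ/(AᵢEᵢ) = 270/(1500×114×10³) + 350/(875×111×10³) = 5.183×10⁻⁶ mm/N.
Hence P = δ_free / Σ(L/AE) = 0.4371/5.183×10⁻⁶ = 84.35 kN (compressive).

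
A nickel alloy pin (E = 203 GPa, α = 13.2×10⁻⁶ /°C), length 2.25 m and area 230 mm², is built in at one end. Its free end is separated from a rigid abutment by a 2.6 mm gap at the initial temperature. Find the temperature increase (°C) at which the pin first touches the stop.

The gap closes when αΔT L = 2.6 mm, since the pin is still unstressed at that instant.
So ΔT = g/(αL) = 2.6/(13.2×10⁻⁶ × 2250) = 87.54 °C.

ΔT ≈ 87.5 °C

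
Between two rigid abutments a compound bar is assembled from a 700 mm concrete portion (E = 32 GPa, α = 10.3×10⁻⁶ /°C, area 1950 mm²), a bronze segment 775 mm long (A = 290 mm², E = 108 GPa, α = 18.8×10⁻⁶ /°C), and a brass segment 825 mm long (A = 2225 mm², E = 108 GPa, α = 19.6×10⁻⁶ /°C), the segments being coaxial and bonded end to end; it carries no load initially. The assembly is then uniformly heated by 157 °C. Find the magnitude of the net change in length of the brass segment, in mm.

|ΔL| ≈ 2.02 mm

If the supports were absent, the total length change would be Σ αᵢΔT Lᵢ = 10.3×10⁻⁶×157×700 + 18.8×10⁻⁶×157×775 + 19.6×10⁻⁶×157×825 = 5.958 mm.
The rigid supports impose zero overall length change; the single axial force P common to all segments must satisfy P Σ Lᵢ/(AᵢEᵢ) = δ_free.
The series flexibility is Σ Lᵢ/(AᵢEᵢ) = 700/(1950×32×10³) + 775/(290×108×10³) + 825/(2225×108×10³) = 3.94×10⁻⁵ mm/N.
P = 5.958 / 3.94×10⁻⁵ = 151200 N = 151.2 kN, compressive.
For the brass segment, free thermal change = 19.6×10⁻⁶×157×825 = 2.539 mm and elastic change from P = 151200×825/(2225×108×10³) = 0.5192 mm; these oppose, so the net change is 2.02 mm (segment lengthens).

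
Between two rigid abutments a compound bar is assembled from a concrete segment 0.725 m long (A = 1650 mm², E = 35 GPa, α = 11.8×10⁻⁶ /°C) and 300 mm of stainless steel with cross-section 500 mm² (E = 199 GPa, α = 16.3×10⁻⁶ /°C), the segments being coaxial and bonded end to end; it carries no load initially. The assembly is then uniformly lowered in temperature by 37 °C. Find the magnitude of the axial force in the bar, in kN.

P ≈ 32 kN (tensile)

If the supports were absent, the total length change would be Σ αᵢΔT Lᵢ = 11.8×10⁻⁶×37×725 + 16.3×10⁻⁶×37×300 = 0.4975 mm.
Since the ends are fixed, an axial force P builds up, equal in every segment, with P · Σ Lᵢ/(AᵢEᵢ) = δ_free.
Σ Lᵢ/(AᵢEᵢ) = 725/(1650×35×10³) + 300/(500×199×10³) = 1.557×10⁻⁵ mm/N.
P = 0.4975 / 1.557×10⁻⁵ = 31950 N = 31.95 kN, tensile.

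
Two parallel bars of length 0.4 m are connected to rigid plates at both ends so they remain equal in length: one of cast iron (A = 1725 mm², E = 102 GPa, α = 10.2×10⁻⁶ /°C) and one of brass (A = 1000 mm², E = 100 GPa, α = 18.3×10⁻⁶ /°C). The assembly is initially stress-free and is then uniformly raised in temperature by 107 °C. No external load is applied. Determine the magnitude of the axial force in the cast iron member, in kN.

Both members must finish at the same length. With the larger α, the brass tends to over-expand; the plates restrain it, putting the brass in compression and the cast iron in tension. With no external load the two internal forces are equal and opposite, magnitude P.
Setting the final lengths equal and cancelling L: (α₁ − α₂)ΔT = P/(A₁E₁) + P/(A₂E₂).
|α₁ − α₂|·ΔT = 8.1×10⁻⁶ × 107 = 0.0008667.
1/(A₁E₁) + 1/(A₂E₂) = 1/(1725×102×10³) + 1/(1000×100×10³) = 1.568×10⁻⁸ N⁻¹.
P = 0.0008667 / 1.568×10⁻⁸ = 55260 N = 55.26 kN.

P ≈ 55.3 kN (tensile in the cast iron)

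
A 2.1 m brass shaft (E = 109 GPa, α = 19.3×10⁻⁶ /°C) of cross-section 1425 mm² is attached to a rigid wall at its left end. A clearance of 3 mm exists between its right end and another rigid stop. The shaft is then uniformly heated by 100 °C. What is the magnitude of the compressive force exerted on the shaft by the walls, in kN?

P ≈ 77.9 kN

If the wall were absent the shaft would grow by αΔT L = 19.3×10⁻⁶ × 100 × 2100 = 4.053 mm.
This exceeds the 3 mm gap, so the wall pushes back. The portion of expansion that must be recovered elastically is δ_free − gap = 4.053 − 3 = 1.053 mm.
So σ = E(δ_free − g)/L = 109×10³ × 1.053/2100 = 54.66 MPa.
P = σA = 54.66 × 1425 = 77.88 kN.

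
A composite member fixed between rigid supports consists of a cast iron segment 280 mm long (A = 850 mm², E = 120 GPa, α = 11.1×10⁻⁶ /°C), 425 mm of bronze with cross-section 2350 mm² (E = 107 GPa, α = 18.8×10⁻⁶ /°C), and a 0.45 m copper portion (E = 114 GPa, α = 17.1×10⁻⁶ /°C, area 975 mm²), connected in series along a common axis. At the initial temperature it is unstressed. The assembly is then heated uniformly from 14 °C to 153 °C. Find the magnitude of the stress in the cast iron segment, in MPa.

σ ≈ 362 MPa (compressive)

Free thermal expansion of the whole bar: Σ αᵢΔT Lᵢ = 11.1×10⁻⁶×139×280 + 18.8×10⁻⁶×139×425 + 17.1×10⁻⁶×139×450 = 2.612 mm.
The walls prevent any net length change, so an axial force P (same in every segment) develops. Compatibility: P · Σ Lᵢ/(AᵢEᵢ) = δ_free.
The series flexibility is Σ Lᵢ/(AᵢEᵢ) = 280/(850×120×10³) + 425/(2350×107×10³) + 450/(975×114×10³) = 8.484×10⁻⁶ mm/N.
P = 2.612 / 8.484×10⁻⁶ = 307900 N = 307.9 kN, compressive.
σ_{cast iron} = P / A = 307900 / 850 = 362.2 MPa.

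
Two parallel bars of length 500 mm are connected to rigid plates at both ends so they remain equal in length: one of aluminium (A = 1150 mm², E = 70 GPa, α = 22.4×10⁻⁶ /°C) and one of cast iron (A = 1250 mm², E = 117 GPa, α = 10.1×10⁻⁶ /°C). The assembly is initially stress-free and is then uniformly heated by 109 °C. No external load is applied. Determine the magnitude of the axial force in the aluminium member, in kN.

P ≈ 69.6 kN (compressive in the aluminium)

Both members must finish at the same length. With the larger α, the aluminium tends to over-expand; the plates restrain it, putting the aluminium in compression and the cast iron in tension. With no external load the two internal forces are equal and opposite, magnitude P.
Setting the final lengths equal and cancelling L: (α₁ − α₂)ΔT = P/(A₁E₁) + P/(A₂E₂).
|α₁ − α₂|·ΔT = 12.3×10⁻⁶ × 109 = 0.001341.
1/(A₁E₁) + 1/(A₂E₂) = 1/(1150×70×10³) + 1/(1250×117×10³) = 1.926×10⁻⁸ N⁻¹.
So P = 0.001341 / 1.926×10⁻⁸ = 69.61 kN.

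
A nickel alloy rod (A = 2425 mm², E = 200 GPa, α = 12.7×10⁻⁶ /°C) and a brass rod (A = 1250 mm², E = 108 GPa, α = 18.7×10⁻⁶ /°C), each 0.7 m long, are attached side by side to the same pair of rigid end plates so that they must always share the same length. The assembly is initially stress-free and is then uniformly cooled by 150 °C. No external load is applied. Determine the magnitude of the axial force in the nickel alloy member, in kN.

Equilibrium of a rigid end plate with no external load gives equal and opposite internal forces ±P in the two members. Since α_{brass} > α_{nickel alloy}, cooling drives the brass into tension and the nickel alloy into compression.
Setting the final lengths equal and cancelling L: (α₁ − α₂)ΔT = P/(A₁E₁) + P/(A₂E₂).
|α₁ − α₂|·ΔT = 6×10⁻⁶ × 150 = 0.0009.
1/(A₁E₁) + 1/(A₂E₂) = 1/(2425×200×10³) + 1/(1250×108×10³) = 9.469×10⁻⁹ N⁻¹.
P = 0.0009 / 9.469×10⁻⁹ = 95040 N = 95.04 kN.

P ≈ 95 kN (compressive in the nickel alloy)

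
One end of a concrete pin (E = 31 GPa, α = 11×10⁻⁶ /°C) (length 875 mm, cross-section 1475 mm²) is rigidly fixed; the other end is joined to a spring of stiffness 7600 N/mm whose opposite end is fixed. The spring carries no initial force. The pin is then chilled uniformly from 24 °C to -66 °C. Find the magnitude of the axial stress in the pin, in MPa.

σ ≈ 3.9 MPa (tensile)

If the spring were absent the pin would shorten by αΔT L = 11×10⁻⁶ × 90 × 875 = 0.8662 mm.
With a force P in the spring, the elastic change of the pin is PL/(AE) and that of the spring is P/k; compatibility requires their sum to equal δ_free.
So P = δ_free / [L/(AE) + 1/k] = 0.8662 / [ 875/(1475×31×10³) + 1/(7600) ].
P = 0.8662 / 0.0001507 = 5748 N.
σ = P/A = 5748/1475 = 3.897 MPa.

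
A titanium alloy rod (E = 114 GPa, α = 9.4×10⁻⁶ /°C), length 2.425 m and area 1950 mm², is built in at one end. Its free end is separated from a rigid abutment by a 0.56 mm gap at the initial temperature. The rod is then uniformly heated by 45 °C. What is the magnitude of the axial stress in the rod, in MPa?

Unrestrained expansion: δ_free = αΔT L = 9.4×10⁻⁶ × 45 × 2425 = 1.026 mm.
The gap closes (δ_free > 0.56 mm) and the wall then resists a further 1.026 − 0.56 = 0.4658 mm of expansion.
Compatibility: PL/(AE) = 0.4658 mm, so σ = P/A = E × (0.4658/2425) = 21.9 MPa.

σ ≈ 21.9 MPa (compressive)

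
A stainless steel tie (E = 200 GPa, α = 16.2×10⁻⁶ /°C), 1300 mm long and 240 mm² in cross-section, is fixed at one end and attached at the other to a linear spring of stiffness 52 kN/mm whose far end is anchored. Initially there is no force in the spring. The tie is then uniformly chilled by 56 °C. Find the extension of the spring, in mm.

The unrestrained thermal change is αΔT L = 16.2×10⁻⁶ × 56 × 1300 = 1.179 mm.
Let P be the tensile force in the spring. The tie extends elastically by PL/(AE) and the spring stretches by P/k; together these equal δ_free.
So P = δ_free / [L/(AE) + 1/k] = 1.179 / [ 1300/(240×200×10³) + 1/(52×10³) ].
P = 1.179 / 4.631×10⁻⁵ = 25460 N.
Spring extension = P/k = 25460/(52×10³) = 0.4897 mm.

δ ≈ 0.49 mm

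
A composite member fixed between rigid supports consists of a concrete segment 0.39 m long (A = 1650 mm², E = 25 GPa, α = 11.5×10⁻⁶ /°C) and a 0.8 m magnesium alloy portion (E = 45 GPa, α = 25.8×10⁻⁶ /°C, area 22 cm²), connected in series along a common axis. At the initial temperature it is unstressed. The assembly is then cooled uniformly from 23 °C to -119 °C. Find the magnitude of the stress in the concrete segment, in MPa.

σ ≈ 123 MPa (tensile)

If the supports were absent, the total length change would be Σ αᵢΔT Lᵢ = 11.5×10⁻⁶×142×390 + 25.8×10⁻⁶×142×800 = 3.568 mm.
The rigid supports impose zero overall length change; the single axial force P common to all segments must satisfy P Σ Lᵢ/(AᵢEᵢ) = δ_free.
The series flexibility is Σ Lᵢ/(AᵢEᵢ) = 390/(1650×25×10³) + 800/(2200×45×10³) = 1.754×10⁻⁵ mm/N.
So P = 3.568 / 1.754×10⁻⁵ = 203.5 kN, tensile.
σ_{concrete} = P / A = 203500 / 1650 = 123.3 MPa.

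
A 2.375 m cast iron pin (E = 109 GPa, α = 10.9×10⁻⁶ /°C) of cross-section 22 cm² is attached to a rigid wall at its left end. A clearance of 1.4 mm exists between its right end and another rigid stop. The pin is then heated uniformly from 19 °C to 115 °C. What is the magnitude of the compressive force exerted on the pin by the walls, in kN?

P ≈ 110 kN

Free thermal elongation = αΔT L = 10.9×10⁻⁶ × 96 × 2375 = 2.485 mm.
This exceeds the 1.4 mm gap, so the wall pushes back. The portion of expansion that must be recovered elastically is δ_free − gap = 2.485 − 1.4 = 1.085 mm.
So σ = E(δ_free − g)/L = 109×10³ × 1.085/2375 = 49.8 MPa.
P = σA = 49.8 × 2200 = 109.6 kN.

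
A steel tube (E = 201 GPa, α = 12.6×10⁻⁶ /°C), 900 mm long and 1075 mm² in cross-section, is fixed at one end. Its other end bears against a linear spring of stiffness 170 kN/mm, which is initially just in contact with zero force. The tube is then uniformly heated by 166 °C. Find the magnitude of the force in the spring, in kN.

P ≈ 187 kN

If the spring were absent the tube would lengthen by αΔT L = 12.6×10⁻⁶ × 166 × 900 = 1.882 mm.
Let P be the compressive force at the spring. The tube shortens elastically by PL/(AE) and the spring compresses by P/k; together these equal δ_free.
So P = δ_free / [L/(AE) + 1/k] = 1.882 / [ 900/(1075×201×10³) + 1/(170×10³) ].
P = 1.882 / 1.005×10⁻⁵ = 187400 N.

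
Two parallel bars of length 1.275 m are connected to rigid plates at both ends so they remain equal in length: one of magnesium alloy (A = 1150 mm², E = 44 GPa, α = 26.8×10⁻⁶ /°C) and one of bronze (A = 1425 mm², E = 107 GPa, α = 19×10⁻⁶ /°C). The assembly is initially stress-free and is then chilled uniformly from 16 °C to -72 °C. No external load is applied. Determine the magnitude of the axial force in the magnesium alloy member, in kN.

Equilibrium of a rigid end plate with no external load gives equal and opposite internal forces ±P in the two members. Since α_{magnesium alloy} > α_{bronze}, cooling drives the magnesium alloy into tension and the bronze into compression.
Equating the net (thermal + elastic) strains gives |α₁ − α₂|·ΔT = P·[1/(A₁E₁) + 1/(A₂E₂)].
|α₁ − α₂|·ΔT = 7.8×10⁻⁶ × 88 = 0.0006864.
1/(A₁E₁) + 1/(A₂E₂) = 1/(1150×44×10³) + 1/(1425×107×10³) = 2.632×10⁻⁸ N⁻¹.
So P = 0.0006864 / 2.632×10⁻⁸ = 26.08 kN.

P ≈ 26.1 kN (tensile in the magnesium alloy)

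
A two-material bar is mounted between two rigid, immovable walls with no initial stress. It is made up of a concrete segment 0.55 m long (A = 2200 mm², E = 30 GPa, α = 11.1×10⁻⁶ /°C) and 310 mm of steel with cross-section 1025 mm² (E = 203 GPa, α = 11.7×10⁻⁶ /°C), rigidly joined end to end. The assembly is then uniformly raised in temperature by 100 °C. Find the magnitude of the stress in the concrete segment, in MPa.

σ ≈ 45 MPa (compressive)

With the walls removed the bar would change length by δ_free = Σ αᵢΔT Lᵢ = 11.1×10⁻⁶×100×550 + 11.7×10⁻⁶×100×310 = 0.9732 mm.
The rigid supports impose zero overall length change; the single axial force P common to all segments must satisfy P Σ Lᵢ/(AᵢEᵢ) = δ_free.
Σ Lᵢ/(AᵢEᵢ) = 550/(2200×30×10³) + 310/(1025×203×10³) = 9.823×10⁻⁶ mm/N.
P = 0.9732 / 9.823×10⁻⁶ = 99070 N = 99.07 kN, compressive.
σ_{concrete} = P / A = 99070 / 2200 = 45.03 MPa.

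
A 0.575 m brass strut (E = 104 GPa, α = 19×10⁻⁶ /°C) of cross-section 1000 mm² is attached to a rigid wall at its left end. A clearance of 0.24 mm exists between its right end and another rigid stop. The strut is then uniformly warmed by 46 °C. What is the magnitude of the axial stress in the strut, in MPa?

Free thermal elongation = αΔT L = 19×10⁻⁶ × 46 × 575 = 0.5025 mm.
After closing the 0.24 mm clearance, 0.5025 − 0.24 = 0.2625 mm of expansion remains to be suppressed by the wall.
So σ = E(δ_free − g)/L = 104×10³ × 0.2625/575 = 47.49 MPa.

σ ≈ 47.5 MPa (compressive)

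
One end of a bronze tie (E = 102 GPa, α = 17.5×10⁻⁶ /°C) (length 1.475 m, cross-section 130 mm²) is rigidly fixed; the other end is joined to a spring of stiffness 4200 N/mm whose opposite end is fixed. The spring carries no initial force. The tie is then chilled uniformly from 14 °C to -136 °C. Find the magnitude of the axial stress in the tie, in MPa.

Free thermal contraction: δ_free = αΔT L = 17.5×10⁻⁶ × 150 × 1475 = 3.872 mm.
With a force P in the spring, the elastic change of the tie is PL/(AE) and that of the spring is P/k; compatibility requires their sum to equal δ_free.
P [ L/(AE) + 1/k ] = δ_free → P [ 1475/(130×102×10³) + 1/(4200) ] = 3.872.
P = 3.872 / 0.0003493 = 11080 N.
σ = P/A = 11080/130 = 85.26 MPa.

σ ≈ 85.3 MPa (tensile)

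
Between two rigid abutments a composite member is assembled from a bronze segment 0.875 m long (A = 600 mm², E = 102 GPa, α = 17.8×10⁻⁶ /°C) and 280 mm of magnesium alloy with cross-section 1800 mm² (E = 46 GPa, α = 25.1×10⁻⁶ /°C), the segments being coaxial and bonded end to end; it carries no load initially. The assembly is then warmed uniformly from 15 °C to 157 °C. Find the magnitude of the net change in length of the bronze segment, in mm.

|ΔL| ≈ 0.384 mm

If the supports were absent, the total length change would be Σ αᵢΔT Lᵢ = 17.8×10⁻⁶×142×875 + 25.1×10⁻⁶×142×280 = 3.21 mm.
The rigid supports impose zero overall length change; the single axial force P common to all segments must satisfy P Σ Lᵢ/(AᵢEᵢ) = δ_free.
Σ Lᵢ/(AᵢEᵢ) = 875/(600×102×10³) + 280/(1800×46×10³) = 1.768×10⁻⁵ mm/N.
P = 3.21 / 1.768×10⁻⁵ = 181500 N = 181.5 kN, compressive.
For the bronze segment, free thermal change = 17.8×10⁻⁶×142×875 = 2.212 mm and elastic change from P = 181500×875/(600×102×10³) = 2.596 mm; these oppose, so the net change is 0.384 mm (segment shortens).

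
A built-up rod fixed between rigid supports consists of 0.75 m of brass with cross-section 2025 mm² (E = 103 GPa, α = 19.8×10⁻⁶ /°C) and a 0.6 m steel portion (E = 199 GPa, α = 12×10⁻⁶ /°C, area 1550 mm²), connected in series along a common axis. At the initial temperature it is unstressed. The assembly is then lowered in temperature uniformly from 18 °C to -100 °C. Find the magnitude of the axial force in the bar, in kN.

P ≈ 470 kN (tensile)

If the supports were absent, the total length change would be Σ αᵢΔT Lᵢ = 19.8×10⁻⁶×118×750 + 12×10⁻⁶×118×600 = 2.602 mm.
The walls prevent any net length change, so an axial force P (same in every segment) develops. Compatibility: P · Σ Lᵢ/(AᵢEᵢ) = δ_free.
The series flexibility is Σ Lᵢ/(AᵢEᵢ) = 750/(2025×103×10³) + 600/(1550×199×10³) = 5.541×10⁻⁶ mm/N.
Hence P = δ_free / Σ(L/AE) = 2.602/5.541×10⁻⁶ = 469.6 kN (tensile).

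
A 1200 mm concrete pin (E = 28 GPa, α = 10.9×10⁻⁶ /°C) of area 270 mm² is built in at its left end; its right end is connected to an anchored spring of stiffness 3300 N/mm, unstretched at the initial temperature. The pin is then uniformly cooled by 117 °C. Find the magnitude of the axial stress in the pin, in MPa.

The unrestrained thermal change is αΔT L = 10.9×10⁻⁶ × 117 × 1200 = 1.53 mm.
With a force P in the spring, the elastic change of the pin is PL/(AE) and that of the spring is P/k; compatibility requires their sum to equal δ_free.
P [ L/(AE) + 1/k ] = δ_free → P [ 1200/(270×28×10³) + 1/(3300) ] = 1.53.
P = 1.53 / 0.0004618 = 3314 N.
σ = P/A = 3314/270 = 12.27 MPa.

σ ≈ 12.3 MPa (tensile)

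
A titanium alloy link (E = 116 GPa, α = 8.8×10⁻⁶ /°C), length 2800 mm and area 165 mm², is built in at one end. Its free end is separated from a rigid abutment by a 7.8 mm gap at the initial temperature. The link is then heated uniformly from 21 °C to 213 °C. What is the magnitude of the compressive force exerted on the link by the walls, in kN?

Free thermal elongation = αΔT L = 8.8×10⁻⁶ × 192 × 2800 = 4.731 mm.
Since δ_free = 4.73 mm is less than the 7.8 mm gap, the link never touches the wall. No axial force develops.

P ≈ 0 kN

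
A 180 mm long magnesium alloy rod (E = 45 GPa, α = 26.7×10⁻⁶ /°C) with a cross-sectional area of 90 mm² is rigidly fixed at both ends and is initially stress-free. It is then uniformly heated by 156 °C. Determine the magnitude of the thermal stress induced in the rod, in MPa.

The supports are rigid, so the total axial strain is zero. The restrained thermal strain is ε = αΔT = 26.7×10⁻⁶ × 156 = 4165.2×10⁻⁶.
Hence σ = E·αΔT = 45×10³ × 4165.2×10⁻⁶ = 187.4 MPa, compressive.

σ ≈ 187 MPa (compressive)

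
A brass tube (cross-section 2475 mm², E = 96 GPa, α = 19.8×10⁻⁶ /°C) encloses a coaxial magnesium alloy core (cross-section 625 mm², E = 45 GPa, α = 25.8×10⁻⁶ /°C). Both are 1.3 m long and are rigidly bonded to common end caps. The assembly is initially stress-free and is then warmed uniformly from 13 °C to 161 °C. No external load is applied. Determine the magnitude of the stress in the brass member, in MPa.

σ ≈ 9.02 MPa (tensile)

The magnesium alloy has the larger α, so on heating it would change length more than the brass if both were free. The rigid plates force a common final length, so the magnesium alloy is put into compression and the brass into tension, with equal and opposite forces P (no external load).
Equating the net (thermal + elastic) strains gives |α₁ − α₂|·ΔT = P·[1/(A₁E₁) + 1/(A₂E₂)].
|α₁ − α₂|·ΔT = 6×10⁻⁶ × 148 = 0.000888.
1/(A₁E₁) + 1/(A₂E₂) = 1/(2475×96×10³) + 1/(625×45×10³) = 3.976×10⁻⁸ N⁻¹.
P = 0.000888 / 3.976×10⁻⁸ = 22330 N = 22.33 kN.
σ_{brass} = P/A₁ = 22330/2475 = 9.023 MPa, tensile.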